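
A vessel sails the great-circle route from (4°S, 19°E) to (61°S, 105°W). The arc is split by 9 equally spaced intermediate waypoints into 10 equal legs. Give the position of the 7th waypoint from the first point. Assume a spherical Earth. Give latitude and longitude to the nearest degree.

The haversine formula gives a central angle δ ≈ 1.782 rad (102.1°) between the endpoints.
Interpolate at f = 7/10 with slerp weights a = sin((1−f)δ)/sin δ ≈ 0.521, b = sin(fδ)/sin δ ≈ 0.970.
p = a·p₁ + b·p₂ ≈ (0.370, -0.285, -0.884); φ = arcsin(p_z) ≈ -62.18°, λ = atan2(p_y, p_x) ≈ -37.61°.

≈ (62°S, 38°W)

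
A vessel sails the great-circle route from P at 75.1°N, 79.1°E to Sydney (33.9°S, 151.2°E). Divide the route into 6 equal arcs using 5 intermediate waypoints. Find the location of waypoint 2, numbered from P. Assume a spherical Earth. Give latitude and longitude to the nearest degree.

From cos δ = sin φ₁ sin φ₂ + cos φ₁ cos φ₂ cos Δλ, the central angle is δ ≈ 2.064 rad (118.3°).
Interpolate at f = 2/6 with slerp weights a = sin((1−f)δ)/sin δ ≈ 1.114, b = sin(fδ)/sin δ ≈ 0.721.
p = a·p₁ + b·p₂ ≈ (-0.470, 0.569, 0.674); φ = arcsin(p_z) ≈ 42.40°, λ = atan2(p_y, p_x) ≈ 129.54°.

≈ 42°N, 130°E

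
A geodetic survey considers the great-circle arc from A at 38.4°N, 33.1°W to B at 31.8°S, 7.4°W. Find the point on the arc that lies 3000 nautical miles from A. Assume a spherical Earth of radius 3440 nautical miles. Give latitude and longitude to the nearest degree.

Write both endpoints as unit vectors p₁, p₂ with components (cos φ cos λ, cos φ sin λ, sin φ).
The central angle between the endpoints is δ = arccos(p₁·p₂) ≈ 1.294 rad (74.2°). The total great-circle distance is δ·R ≈ 1.294 × 3440 ≈ 4453 nmi, so the target fraction is f = 3000/4453 ≈ 0.674.
Interpolate at f ≈ 0.674 with slerp weights a = sin((1−f)δ)/sin δ ≈ 0.426, b = sin(fδ)/sin δ ≈ 0.796.
p = a·p₁ + b·p₂ ≈ (0.950, -0.269, -0.155); φ = arcsin(p_z) ≈ -8.90°, λ = atan2(p_y, p_x) ≈ -15.83°.

≈ 9°S, 16°W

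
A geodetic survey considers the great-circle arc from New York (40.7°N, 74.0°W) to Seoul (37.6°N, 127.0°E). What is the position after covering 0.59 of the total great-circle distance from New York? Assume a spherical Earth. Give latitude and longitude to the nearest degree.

≈ 74°N, 167°E

The haversine formula gives a central angle δ ≈ 1.734 rad (99.4°) between the endpoints.
Interpolate at f = 0.59 with slerp weights a = sin((1−f)δ)/sin δ ≈ 0.662, b = sin(fδ)/sin δ ≈ 0.865.
p = a·p₁ + b·p₂ ≈ (-0.274, 0.065, 0.959); φ = arcsin(p_z) ≈ 73.61°, λ = atan2(p_y, p_x) ≈ 166.58°.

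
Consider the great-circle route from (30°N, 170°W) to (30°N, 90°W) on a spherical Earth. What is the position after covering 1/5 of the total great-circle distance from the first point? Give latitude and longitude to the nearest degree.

≈ (34°N, 155°W)

Convert each endpoint to a unit vector on the sphere (x = cos φ cos λ, y = cos φ sin λ, z = sin φ).
The central angle between the endpoints is δ = arccos(p₁·p₂) ≈ 1.181 rad (67.7°).
Interpolate at f = 1/5 with slerp weights a = sin((1−f)δ)/sin δ ≈ 0.876, b = sin(fδ)/sin δ ≈ 0.253.
p = a·p₁ + b·p₂ ≈ (-0.747, -0.351, 0.565); φ = arcsin(p_z) ≈ 34.37°, λ = atan2(p_y, p_x) ≈ -154.85°.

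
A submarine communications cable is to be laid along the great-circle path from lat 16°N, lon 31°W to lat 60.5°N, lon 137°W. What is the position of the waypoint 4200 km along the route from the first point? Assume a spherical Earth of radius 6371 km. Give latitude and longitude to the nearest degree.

The haversine formula gives a central angle δ ≈ 1.461 rad (83.7°) between the endpoints. The total great-circle distance is δ·R ≈ 1.461 × 6371 ≈ 9309 km, so the target fraction is f = 4200/9309 ≈ 0.451.
Interpolate at f ≈ 0.451 with slerp weights a = sin((1−f)δ)/sin δ ≈ 0.723, b = sin(fδ)/sin δ ≈ 0.616.
p = a·p₁ + b·p₂ ≈ (0.374, -0.565, 0.736); φ = arcsin(p_z) ≈ 47.36°, λ = atan2(p_y, p_x) ≈ -56.51°.

≈ lat 47°N, lon 57°W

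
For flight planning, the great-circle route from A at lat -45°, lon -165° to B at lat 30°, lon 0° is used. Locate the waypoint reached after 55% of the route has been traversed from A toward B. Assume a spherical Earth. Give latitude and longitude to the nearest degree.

The haversine formula gives a central angle δ ≈ 2.809 rad (160.9°) between the endpoints.
Interpolate at f = 0.55 with slerp weights a = sin((1−f)δ)/sin δ ≈ 2.916, b = sin(fδ)/sin δ ≈ 3.058.
p = a·p₁ + b·p₂ ≈ (0.657, -0.534, -0.533); φ = arcsin(p_z) ≈ -32.21°, λ = atan2(p_y, p_x) ≈ -39.10°.

≈ lat -32°, lon -39°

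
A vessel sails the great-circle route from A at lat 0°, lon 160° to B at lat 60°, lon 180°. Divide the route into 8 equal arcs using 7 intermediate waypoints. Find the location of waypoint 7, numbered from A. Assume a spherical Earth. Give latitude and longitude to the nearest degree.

From cos δ = sin φ₁ sin φ₂ + cos φ₁ cos φ₂ cos Δλ, the central angle is δ ≈ 1.082 rad (62.0°).
Interpolate at f = 7/8 with slerp weights a = sin((1−f)δ)/sin δ ≈ 0.153, b = sin(fδ)/sin δ ≈ 0.919.
p = a·p₁ + b·p₂ ≈ (-0.603, 0.052, 0.796); φ = arcsin(p_z) ≈ 52.75°, λ = atan2(p_y, p_x) ≈ 175.05°.

≈ lat 53°, lon 175°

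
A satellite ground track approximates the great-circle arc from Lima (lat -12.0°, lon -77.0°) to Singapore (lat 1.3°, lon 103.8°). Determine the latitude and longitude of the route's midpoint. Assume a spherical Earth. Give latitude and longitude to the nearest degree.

The haversine formula gives a central angle δ ≈ 2.954 rad (169.3°) between the endpoints.
Interpolate at f = 1/2 with slerp weights a = sin((1−f)δ)/sin δ ≈ 5.348, b = sin(fδ)/sin δ ≈ 5.348.
p = a·p₁ + b·p₂ ≈ (-0.099, 0.095, -0.991); φ = arcsin(p_z) ≈ -82.12°, λ = atan2(p_y, p_x) ≈ 136.00°.

≈ lat -82°, lon 136°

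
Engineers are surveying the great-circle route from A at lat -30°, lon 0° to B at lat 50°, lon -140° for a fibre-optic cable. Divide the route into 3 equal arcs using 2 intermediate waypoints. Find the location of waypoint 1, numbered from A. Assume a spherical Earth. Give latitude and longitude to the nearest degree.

≈ lat 7°, lon -32°

From cos δ = sin φ₁ sin φ₂ + cos φ₁ cos φ₂ cos Δλ, the central angle is δ ≈ 2.514 rad (144.0°).
Interpolate at f = 1/3 with slerp weights a = sin((1−f)δ)/sin δ ≈ 1.694, b = sin(fδ)/sin δ ≈ 1.266.
p = a·p₁ + b·p₂ ≈ (0.843, -0.523, 0.123); φ = arcsin(p_z) ≈ 7.06°, λ = atan2(p_y, p_x) ≈ -31.81°.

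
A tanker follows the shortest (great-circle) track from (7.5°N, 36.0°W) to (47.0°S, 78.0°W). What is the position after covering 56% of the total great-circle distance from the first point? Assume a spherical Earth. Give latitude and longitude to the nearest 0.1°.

≈ (24.3°S, 55.2°W)

Convert each endpoint to a unit vector on the sphere (x = cos φ cos λ, y = cos φ sin λ, z = sin φ).
The central angle between the endpoints is δ = arccos(p₁·p₂) ≈ 1.152 rad (66.0°).
Interpolate at f = 0.56 with slerp weights a = sin((1−f)δ)/sin δ ≈ 0.531, b = sin(fδ)/sin δ ≈ 0.658.
p = a·p₁ + b·p₂ ≈ (0.519, -0.749, -0.412); φ = arcsin(p_z) ≈ -24.33°, λ = atan2(p_y, p_x) ≈ -55.24°.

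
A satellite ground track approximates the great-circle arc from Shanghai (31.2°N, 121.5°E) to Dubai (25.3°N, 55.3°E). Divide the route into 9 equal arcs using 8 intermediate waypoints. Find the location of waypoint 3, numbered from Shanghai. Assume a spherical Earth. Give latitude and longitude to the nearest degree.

≈ 33°N, 99°E

Write both endpoints as unit vectors p₁, p₂ with components (cos φ cos λ, cos φ sin λ, sin φ).
The central angle between the endpoints is δ = arccos(p₁·p₂) ≈ 1.008 rad (57.8°).
Interpolate at f = 3/9 with slerp weights a = sin((1−f)δ)/sin δ ≈ 0.736, b = sin(fδ)/sin δ ≈ 0.390.
p = a·p₁ + b·p₂ ≈ (-0.128, 0.827, 0.548); φ = arcsin(p_z) ≈ 33.22°, λ = atan2(p_y, p_x) ≈ 98.82°.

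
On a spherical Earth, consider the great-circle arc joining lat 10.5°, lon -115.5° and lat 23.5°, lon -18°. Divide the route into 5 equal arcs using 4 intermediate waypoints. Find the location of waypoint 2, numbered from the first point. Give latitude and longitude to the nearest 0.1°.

≈ lat 23.0°, lon -79.0°

Write both endpoints as unit vectors p₁, p₂ with components (cos φ cos λ, cos φ sin λ, sin φ).
The central angle between the endpoints is δ = arccos(p₁·p₂) ≈ 1.616 rad (92.6°).
Interpolate at f = 2/5 with slerp weights a = sin((1−f)δ)/sin δ ≈ 0.825, b = sin(fδ)/sin δ ≈ 0.603.
p = a·p₁ + b·p₂ ≈ (0.176, -0.903, 0.391); φ = arcsin(p_z) ≈ 23.01°, λ = atan2(p_y, p_x) ≈ -78.95°.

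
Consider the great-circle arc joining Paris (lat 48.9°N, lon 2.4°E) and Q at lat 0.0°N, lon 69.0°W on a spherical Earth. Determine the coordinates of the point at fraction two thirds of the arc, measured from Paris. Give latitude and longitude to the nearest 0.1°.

From cos δ = sin φ₁ sin φ₂ + cos φ₁ cos φ₂ cos Δλ, the central angle is δ ≈ 1.360 rad (77.9°).
Interpolate at f = 2/3 with slerp weights a = sin((1−f)δ)/sin δ ≈ 0.448, b = sin(fδ)/sin δ ≈ 0.805.
p = a·p₁ + b·p₂ ≈ (0.583, -0.739, 0.337); φ = arcsin(p_z) ≈ 19.72°, λ = atan2(p_y, p_x) ≈ -51.76°.

≈ lat 19.7°N, lon 51.8°W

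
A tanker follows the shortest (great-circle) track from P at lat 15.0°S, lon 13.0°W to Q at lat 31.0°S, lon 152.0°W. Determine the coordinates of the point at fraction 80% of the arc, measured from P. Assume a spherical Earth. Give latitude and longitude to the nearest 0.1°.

≈ lat 45.2°S, lon 127.3°W

Write both endpoints as unit vectors p₁, p₂ with components (cos φ cos λ, cos φ sin λ, sin φ).
The central angle between the endpoints is δ = arccos(p₁·p₂) ≈ 2.085 rad (119.4°).
Interpolate at f = 0.80 with slerp weights a = sin((1−f)δ)/sin δ ≈ 0.465, b = sin(fδ)/sin δ ≈ 1.143.
p = a·p₁ + b·p₂ ≈ (-0.427, -0.561, -0.709); φ = arcsin(p_z) ≈ -45.15°, λ = atan2(p_y, p_x) ≈ -127.30°.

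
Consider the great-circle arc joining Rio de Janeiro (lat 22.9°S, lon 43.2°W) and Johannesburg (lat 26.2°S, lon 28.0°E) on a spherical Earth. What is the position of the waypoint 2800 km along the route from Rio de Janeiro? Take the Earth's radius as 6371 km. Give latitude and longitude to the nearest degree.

Convert each endpoint to a unit vector on the sphere (x = cos φ cos λ, y = cos φ sin λ, z = sin φ).
The central angle between the endpoints is δ = arccos(p₁·p₂) ≈ 1.117 rad (64.0°). The total great-circle distance is δ·R ≈ 1.117 × 6371 ≈ 7118 km, so the target fraction is f = 2800/7118 ≈ 0.393.
Interpolate at f ≈ 0.393 with slerp weights a = sin((1−f)δ)/sin δ ≈ 0.698, b = sin(fδ)/sin δ ≈ 0.473.
p = a·p₁ + b·p₂ ≈ (0.843, -0.240, -0.480); φ = arcsin(p_z) ≈ -28.71°, λ = atan2(p_y, p_x) ≈ -15.92°.

≈ lat 29°S, lon 16°W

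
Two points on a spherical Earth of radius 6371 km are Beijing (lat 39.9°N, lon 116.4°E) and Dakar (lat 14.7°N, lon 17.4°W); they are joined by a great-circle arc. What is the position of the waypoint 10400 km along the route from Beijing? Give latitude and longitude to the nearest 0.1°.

Convert each endpoint to a unit vector on the sphere (x = cos φ cos λ, y = cos φ sin λ, z = sin φ).
The central angle between the endpoints is δ = arccos(p₁·p₂) ≈ 1.929 rad (110.5°). The total great-circle distance is δ·R ≈ 1.929 × 6371 ≈ 12291 km, so the target fraction is f = 10400/12291 ≈ 0.846.
Interpolate at f ≈ 0.846 with slerp weights a = sin((1−f)δ)/sin δ ≈ 0.312, b = sin(fδ)/sin δ ≈ 1.066.
p = a·p₁ + b·p₂ ≈ (0.877, -0.094, 0.471); φ = arcsin(p_z) ≈ 28.09°, λ = atan2(p_y, p_x) ≈ -6.09°.

≈ lat 28.1°N, lon 6.1°W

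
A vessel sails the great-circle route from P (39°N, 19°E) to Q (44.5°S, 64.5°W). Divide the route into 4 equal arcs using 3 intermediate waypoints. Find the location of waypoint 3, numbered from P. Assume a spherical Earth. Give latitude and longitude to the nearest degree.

≈ (26°S, 39°W)

The haversine formula gives a central angle δ ≈ 1.959 rad (112.2°) between the endpoints.
Interpolate at f = 3/4 with slerp weights a = sin((1−f)δ)/sin δ ≈ 0.508, b = sin(fδ)/sin δ ≈ 1.075.
p = a·p₁ + b·p₂ ≈ (0.703, -0.563, -0.434); φ = arcsin(p_z) ≈ -25.69°, λ = atan2(p_y, p_x) ≈ -38.69°.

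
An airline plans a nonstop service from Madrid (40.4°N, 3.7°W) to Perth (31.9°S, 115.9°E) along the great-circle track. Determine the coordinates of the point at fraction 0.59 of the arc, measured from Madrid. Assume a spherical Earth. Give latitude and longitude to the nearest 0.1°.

≈ (0.6°N, 70.4°E)

Convert each endpoint to a unit vector on the sphere (x = cos φ cos λ, y = cos φ sin λ, z = sin φ).
The central angle between the endpoints is δ = arccos(p₁·p₂) ≈ 2.294 rad (131.4°).
Interpolate at f = 0.59 with slerp weights a = sin((1−f)δ)/sin δ ≈ 1.078, b = sin(fδ)/sin δ ≈ 1.303.
p = a·p₁ + b·p₂ ≈ (0.336, 0.942, 0.010); φ = arcsin(p_z) ≈ 0.58°, λ = atan2(p_y, p_x) ≈ 70.37°.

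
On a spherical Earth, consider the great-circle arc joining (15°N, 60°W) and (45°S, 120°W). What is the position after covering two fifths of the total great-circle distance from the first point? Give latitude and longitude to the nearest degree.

≈ (11°S, 80°W)

Convert each endpoint to a unit vector on the sphere (x = cos φ cos λ, y = cos φ sin λ, z = sin φ).
The central angle between the endpoints is δ = arccos(p₁·p₂) ≈ 1.412 rad (80.9°).
Interpolate at f = 2/5 with slerp weights a = sin((1−f)δ)/sin δ ≈ 0.759, b = sin(fδ)/sin δ ≈ 0.542.
p = a·p₁ + b·p₂ ≈ (0.175, -0.967, -0.187); φ = arcsin(p_z) ≈ -10.77°, λ = atan2(p_y, p_x) ≈ -79.75°.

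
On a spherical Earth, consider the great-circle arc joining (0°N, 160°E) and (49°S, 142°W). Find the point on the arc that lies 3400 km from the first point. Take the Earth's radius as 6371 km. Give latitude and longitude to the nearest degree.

≈ (24°S, 179°E)

The haversine formula gives a central angle δ ≈ 1.216 rad (69.7°) between the endpoints. The total great-circle distance is δ·R ≈ 1.216 × 6371 ≈ 7745 km, so the target fraction is f = 3400/7745 ≈ 0.439.
Interpolate at f ≈ 0.439 with slerp weights a = sin((1−f)δ)/sin δ ≈ 0.672, b = sin(fδ)/sin δ ≈ 0.543.
p = a·p₁ + b·p₂ ≈ (-0.912, 0.011, -0.409); φ = arcsin(p_z) ≈ -24.17°, λ = atan2(p_y, p_x) ≈ 179.32°.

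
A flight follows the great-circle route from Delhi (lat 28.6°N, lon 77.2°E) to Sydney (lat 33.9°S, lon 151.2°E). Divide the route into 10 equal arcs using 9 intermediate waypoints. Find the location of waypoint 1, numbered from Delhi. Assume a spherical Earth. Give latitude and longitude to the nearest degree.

Convert each endpoint to a unit vector on the sphere (x = cos φ cos λ, y = cos φ sin λ, z = sin φ).
The central angle between the endpoints is δ = arccos(p₁·p₂) ≈ 1.637 rad (93.8°).
Interpolate at f = 1/10 with slerp weights a = sin((1−f)δ)/sin δ ≈ 0.997, b = sin(fδ)/sin δ ≈ 0.163.
p = a·p₁ + b·p₂ ≈ (0.075, 0.919, 0.386); φ = arcsin(p_z) ≈ 22.73°, λ = atan2(p_y, p_x) ≈ 85.32°.

≈ lat 23°N, lon 85°E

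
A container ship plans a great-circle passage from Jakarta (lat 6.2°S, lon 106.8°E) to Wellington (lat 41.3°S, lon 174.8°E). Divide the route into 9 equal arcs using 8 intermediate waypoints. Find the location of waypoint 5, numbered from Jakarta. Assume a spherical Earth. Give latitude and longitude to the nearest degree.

≈ lat 30°S, lon 139°E

The haversine formula gives a central angle δ ≈ 1.212 rad (69.4°) between the endpoints.
Interpolate at f = 5/9 with slerp weights a = sin((1−f)δ)/sin δ ≈ 0.548, b = sin(fδ)/sin δ ≈ 0.666.
p = a·p₁ + b·p₂ ≈ (-0.656, 0.567, -0.499); φ = arcsin(p_z) ≈ -29.92°, λ = atan2(p_y, p_x) ≈ 139.16°.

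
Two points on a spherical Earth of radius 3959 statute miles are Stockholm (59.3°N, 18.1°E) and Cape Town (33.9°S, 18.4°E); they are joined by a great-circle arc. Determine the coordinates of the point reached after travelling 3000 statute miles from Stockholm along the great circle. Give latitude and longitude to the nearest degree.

Convert each endpoint to a unit vector on the sphere (x = cos φ cos λ, y = cos φ sin λ, z = sin φ).
The central angle between the endpoints is δ = arccos(p₁·p₂) ≈ 1.627 rad (93.2°). The total great-circle distance is δ·R ≈ 1.627 × 3959 ≈ 6440 mi, so the target fraction is f = 3000/6440 ≈ 0.466.
Interpolate at f ≈ 0.466 with slerp weights a = sin((1−f)δ)/sin δ ≈ 0.765, b = sin(fδ)/sin δ ≈ 0.688.
p = a·p₁ + b·p₂ ≈ (0.913, 0.302, 0.274); φ = arcsin(p_z) ≈ 15.88°, λ = atan2(p_y, p_x) ≈ 18.28°.

≈ 16°N, 18°E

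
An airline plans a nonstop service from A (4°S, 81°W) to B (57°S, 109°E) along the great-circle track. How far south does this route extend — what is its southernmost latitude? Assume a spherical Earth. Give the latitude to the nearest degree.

The great circle lies in the plane with unit normal n̂ = (p₁ × p₂)/|p₁ × p₂|.
Here n̂_z ≈ -0.107; the vertex latitude is φ_max = arccos|n̂_z| ≈ 83.8°.
Check via Clairaut: cos φ_max = |cos φ₁| · sin C = cos(4.0°)·sin(173.8°) ≈ 0.107, again giving ≈ 83.8°.

≈ 84°S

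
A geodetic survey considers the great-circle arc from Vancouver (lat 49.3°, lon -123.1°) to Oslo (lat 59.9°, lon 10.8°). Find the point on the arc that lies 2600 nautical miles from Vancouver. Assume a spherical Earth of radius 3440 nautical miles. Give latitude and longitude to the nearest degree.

≈ lat 74°, lon -33°

The haversine formula gives a central angle δ ≈ 1.127 rad (64.6°) between the endpoints. The total great-circle distance is δ·R ≈ 1.127 × 3440 ≈ 3878 nmi, so the target fraction is f = 2600/3878 ≈ 0.670.
Interpolate at f ≈ 0.670 with slerp weights a = sin((1−f)δ)/sin δ ≈ 0.402, b = sin(fδ)/sin δ ≈ 0.759.
p = a·p₁ + b·p₂ ≈ (0.231, -0.148, 0.962); φ = arcsin(p_z) ≈ 74.07°, λ = atan2(p_y, p_x) ≈ -32.68°.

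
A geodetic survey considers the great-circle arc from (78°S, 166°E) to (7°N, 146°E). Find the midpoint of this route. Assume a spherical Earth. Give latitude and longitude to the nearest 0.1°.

≈ (35.7°S, 149.4°E)

From cos δ = sin φ₁ sin φ₂ + cos φ₁ cos φ₂ cos Δλ, the central angle is δ ≈ 1.496 rad (85.7°).
Interpolate at f = 1/2 with slerp weights a = sin((1−f)δ)/sin δ ≈ 0.682, b = sin(fδ)/sin δ ≈ 0.682.
p = a·p₁ + b·p₂ ≈ (-0.699, 0.413, -0.584); φ = arcsin(p_z) ≈ -35.74°, λ = atan2(p_y, p_x) ≈ 149.43°.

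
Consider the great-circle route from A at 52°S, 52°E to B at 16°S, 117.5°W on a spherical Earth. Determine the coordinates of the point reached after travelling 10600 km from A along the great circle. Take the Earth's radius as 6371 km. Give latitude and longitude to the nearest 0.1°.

Convert each endpoint to a unit vector on the sphere (x = cos φ cos λ, y = cos φ sin λ, z = sin φ).
The central angle between the endpoints is δ = arccos(p₁·p₂) ≈ 1.944 rad (111.4°). The total great-circle distance is δ·R ≈ 1.944 × 6371 ≈ 12386 km, so the target fraction is f = 10600/12386 ≈ 0.856.
Interpolate at f ≈ 0.856 with slerp weights a = sin((1−f)δ)/sin δ ≈ 0.297, b = sin(fδ)/sin δ ≈ 1.069.
p = a·p₁ + b·p₂ ≈ (-0.362, -0.768, -0.529); φ = arcsin(p_z) ≈ -31.93°, λ = atan2(p_y, p_x) ≈ -115.25°.

≈ 31.9°S, 115.2°W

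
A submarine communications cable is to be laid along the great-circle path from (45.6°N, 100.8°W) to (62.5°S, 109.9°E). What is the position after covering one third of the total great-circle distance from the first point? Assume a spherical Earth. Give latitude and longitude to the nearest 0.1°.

Convert each endpoint to a unit vector on the sphere (x = cos φ cos λ, y = cos φ sin λ, z = sin φ).
The central angle between the endpoints is δ = arccos(p₁·p₂) ≈ 2.718 rad (155.7°).
Interpolate at f = 1/3 with slerp weights a = sin((1−f)δ)/sin δ ≈ 2.361, b = sin(fδ)/sin δ ≈ 1.914.
p = a·p₁ + b·p₂ ≈ (-0.610, -0.792, -0.010); φ = arcsin(p_z) ≈ -0.59°, λ = atan2(p_y, p_x) ≈ -127.62°.

≈ (0.6°S, 127.6°W)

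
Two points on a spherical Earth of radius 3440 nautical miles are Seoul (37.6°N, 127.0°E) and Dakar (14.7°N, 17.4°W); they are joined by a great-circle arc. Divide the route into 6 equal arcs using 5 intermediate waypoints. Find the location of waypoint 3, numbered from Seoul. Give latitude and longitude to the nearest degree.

From cos δ = sin φ₁ sin φ₂ + cos φ₁ cos φ₂ cos Δλ, the central angle is δ ≈ 2.058 rad (117.9°).
Interpolate at f = 3/6 with slerp weights a = sin((1−f)δ)/sin δ ≈ 0.970, b = sin(fδ)/sin δ ≈ 0.970.
p = a·p₁ + b·p₂ ≈ (0.433, 0.333, 0.838); φ = arcsin(p_z) ≈ 56.90°, λ = atan2(p_y, p_x) ≈ 37.59°.

≈ 57°N, 38°E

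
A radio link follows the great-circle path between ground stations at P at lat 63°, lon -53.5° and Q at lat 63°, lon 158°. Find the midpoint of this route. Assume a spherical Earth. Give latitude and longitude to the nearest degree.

From cos δ = sin φ₁ sin φ₂ + cos φ₁ cos φ₂ cos Δλ, the central angle is δ ≈ 0.904 rad (51.8°).
Interpolate at f = 1/2 with slerp weights a = sin((1−f)δ)/sin δ ≈ 0.556, b = sin(fδ)/sin δ ≈ 0.556.
p = a·p₁ + b·p₂ ≈ (-0.084, -0.108, 0.991); φ = arcsin(p_z) ≈ 82.13°, λ = atan2(p_y, p_x) ≈ -127.75°.

≈ lat 82°, lon -128°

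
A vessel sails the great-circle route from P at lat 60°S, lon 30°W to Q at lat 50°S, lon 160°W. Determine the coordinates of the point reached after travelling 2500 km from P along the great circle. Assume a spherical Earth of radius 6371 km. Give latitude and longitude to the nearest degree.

≈ lat 74°S, lon 79°W

From cos δ = sin φ₁ sin φ₂ + cos φ₁ cos φ₂ cos Δλ, the central angle is δ ≈ 1.096 rad (62.8°). The total great-circle distance is δ·R ≈ 1.096 × 6371 ≈ 6985 km, so the target fraction is f = 2500/6985 ≈ 0.358.
Interpolate at f ≈ 0.358 with slerp weights a = sin((1−f)δ)/sin δ ≈ 0.728, b = sin(fδ)/sin δ ≈ 0.430.
p = a·p₁ + b·p₂ ≈ (0.055, -0.276, -0.959); φ = arcsin(p_z) ≈ -73.63°, λ = atan2(p_y, p_x) ≈ -78.67°.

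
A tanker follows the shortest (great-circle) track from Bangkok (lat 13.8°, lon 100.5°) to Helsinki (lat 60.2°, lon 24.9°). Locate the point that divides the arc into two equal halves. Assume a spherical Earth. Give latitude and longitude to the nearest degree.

The haversine formula gives a central angle δ ≈ 1.238 rad (70.9°) between the endpoints.
Interpolate at f = 1/2 with slerp weights a = sin((1−f)δ)/sin δ ≈ 0.614, b = sin(fδ)/sin δ ≈ 0.614.
p = a·p₁ + b·p₂ ≈ (0.168, 0.715, 0.679); φ = arcsin(p_z) ≈ 42.77°, λ = atan2(p_y, p_x) ≈ 76.76°.

≈ lat 43°, lon 77°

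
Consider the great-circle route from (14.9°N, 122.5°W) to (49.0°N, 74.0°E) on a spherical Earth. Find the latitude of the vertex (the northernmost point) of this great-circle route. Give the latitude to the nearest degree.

≈ 79°N

The great circle lies in the plane with unit normal n̂ = (p₁ × p₂)/|p₁ × p₂|.
Here n̂_z ≈ -0.198; the vertex latitude is φ_max = arccos|n̂_z| ≈ 78.6°.
Check via Clairaut: cos φ_max = |cos φ₁| · sin C = cos(14.9°)·sin(11.8°) ≈ 0.198, again giving ≈ 78.6°.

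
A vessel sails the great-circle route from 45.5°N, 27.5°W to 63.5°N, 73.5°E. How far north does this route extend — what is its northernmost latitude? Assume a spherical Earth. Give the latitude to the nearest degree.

≈ 68°N

The great circle lies in the plane with unit normal n̂ = (p₁ × p₂)/|p₁ × p₂|.
Here n̂_z ≈ +0.376; the vertex latitude is φ_max = arccos|n̂_z| ≈ 67.9°.
Check via Clairaut: cos φ_max = |cos φ₁| · sin C = cos(45.5°)·sin(32.5°) ≈ 0.376, again giving ≈ 67.9°.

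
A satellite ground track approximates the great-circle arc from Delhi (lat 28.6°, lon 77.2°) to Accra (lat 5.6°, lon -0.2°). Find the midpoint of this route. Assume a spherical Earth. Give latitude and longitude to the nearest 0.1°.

Write both endpoints as unit vectors p₁, p₂ with components (cos φ cos λ, cos φ sin λ, sin φ).
The central angle between the endpoints is δ = arccos(p₁·p₂) ≈ 1.331 rad (76.3°).
Interpolate at f = 1/2 with slerp weights a = sin((1−f)δ)/sin δ ≈ 0.636, b = sin(fδ)/sin δ ≈ 0.636.
p = a·p₁ + b·p₂ ≈ (0.756, 0.542, 0.366); φ = arcsin(p_z) ≈ 21.49°, λ = atan2(p_y, p_x) ≈ 35.63°.

≈ lat 21.5°, lon 35.6°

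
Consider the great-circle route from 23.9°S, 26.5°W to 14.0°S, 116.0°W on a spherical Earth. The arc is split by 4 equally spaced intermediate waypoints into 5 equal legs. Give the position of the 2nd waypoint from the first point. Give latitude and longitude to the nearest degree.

From cos δ = sin φ₁ sin φ₂ + cos φ₁ cos φ₂ cos Δλ, the central angle is δ ≈ 1.465 rad (83.9°).
Interpolate at f = 2/5 with slerp weights a = sin((1−f)δ)/sin δ ≈ 0.774, b = sin(fδ)/sin δ ≈ 0.556.
p = a·p₁ + b·p₂ ≈ (0.397, -0.801, -0.448); φ = arcsin(p_z) ≈ -26.63°, λ = atan2(p_y, p_x) ≈ -63.63°.

≈ 27°S, 64°W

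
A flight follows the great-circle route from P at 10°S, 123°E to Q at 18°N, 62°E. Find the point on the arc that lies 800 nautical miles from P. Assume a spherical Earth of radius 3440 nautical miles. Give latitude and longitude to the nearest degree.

≈ 4°S, 111°E

The haversine formula gives a central angle δ ≈ 1.159 rad (66.4°) between the endpoints. The total great-circle distance is δ·R ≈ 1.159 × 3440 ≈ 3986 nmi, so the target fraction is f = 800/3986 ≈ 0.201.
Interpolate at f ≈ 0.201 with slerp weights a = sin((1−f)δ)/sin δ ≈ 0.872, b = sin(fδ)/sin δ ≈ 0.252.
p = a·p₁ + b·p₂ ≈ (-0.356, 0.932, -0.074); φ = arcsin(p_z) ≈ -4.23°, λ = atan2(p_y, p_x) ≈ 110.89°.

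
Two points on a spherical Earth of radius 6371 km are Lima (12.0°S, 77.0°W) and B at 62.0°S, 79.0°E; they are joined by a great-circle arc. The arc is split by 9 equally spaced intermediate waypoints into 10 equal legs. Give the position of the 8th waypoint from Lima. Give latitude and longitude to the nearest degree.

Convert each endpoint to a unit vector on the sphere (x = cos φ cos λ, y = cos φ sin λ, z = sin φ).
The central angle between the endpoints is δ = arccos(p₁·p₂) ≈ 1.809 rad (103.6°).
Interpolate at f = 8/10 with slerp weights a = sin((1−f)δ)/sin δ ≈ 0.364, b = sin(fδ)/sin δ ≈ 1.021.
p = a·p₁ + b·p₂ ≈ (0.172, 0.123, -0.977); φ = arcsin(p_z) ≈ -77.79°, λ = atan2(p_y, p_x) ≈ 35.73°.

≈ 78°S, 36°E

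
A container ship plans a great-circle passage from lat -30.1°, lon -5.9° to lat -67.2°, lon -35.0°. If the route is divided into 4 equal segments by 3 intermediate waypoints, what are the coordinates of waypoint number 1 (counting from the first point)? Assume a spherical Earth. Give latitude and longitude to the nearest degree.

Write both endpoints as unit vectors p₁, p₂ with components (cos φ cos λ, cos φ sin λ, sin φ).
The central angle between the endpoints is δ = arccos(p₁·p₂) ≈ 0.715 rad (41.0°).
Interpolate at f = 1/4 with slerp weights a = sin((1−f)δ)/sin δ ≈ 0.779, b = sin(fδ)/sin δ ≈ 0.271.
p = a·p₁ + b·p₂ ≈ (0.757, -0.130, -0.641); φ = arcsin(p_z) ≈ -39.85°, λ = atan2(p_y, p_x) ≈ -9.72°.

≈ lat -40°, lon -10°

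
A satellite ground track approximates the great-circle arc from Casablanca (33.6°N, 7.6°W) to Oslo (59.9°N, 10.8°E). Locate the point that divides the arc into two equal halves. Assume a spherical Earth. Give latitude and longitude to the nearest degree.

≈ 47°N, 1°W

The haversine formula gives a central angle δ ≈ 0.505 rad (28.9°) between the endpoints.
Interpolate at f = 1/2 with slerp weights a = sin((1−f)δ)/sin δ ≈ 0.516, b = sin(fδ)/sin δ ≈ 0.516.
p = a·p₁ + b·p₂ ≈ (0.681, -0.008, 0.733); φ = arcsin(p_z) ≈ 47.10°, λ = atan2(p_y, p_x) ≈ -0.70°.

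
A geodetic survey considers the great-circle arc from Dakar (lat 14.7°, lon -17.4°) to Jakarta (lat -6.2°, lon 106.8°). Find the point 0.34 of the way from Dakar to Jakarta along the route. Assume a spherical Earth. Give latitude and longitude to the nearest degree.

Write both endpoints as unit vectors p₁, p₂ with components (cos φ cos λ, cos φ sin λ, sin φ).
The central angle between the endpoints is δ = arccos(p₁·p₂) ≈ 2.175 rad (124.6°).
Interpolate at f = 0.34 with slerp weights a = sin((1−f)δ)/sin δ ≈ 1.204, b = sin(fδ)/sin δ ≈ 0.819.
p = a·p₁ + b·p₂ ≈ (0.876, 0.431, 0.217); φ = arcsin(p_z) ≈ 12.54°, λ = atan2(p_y, p_x) ≈ 26.20°.

≈ lat 13°, lon 26°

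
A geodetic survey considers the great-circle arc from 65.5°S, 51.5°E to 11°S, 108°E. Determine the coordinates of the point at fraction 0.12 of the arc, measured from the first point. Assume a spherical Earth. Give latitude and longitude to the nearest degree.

≈ 61°S, 66°E

Write both endpoints as unit vectors p₁, p₂ with components (cos φ cos λ, cos φ sin λ, sin φ).
The central angle between the endpoints is δ = arccos(p₁·p₂) ≈ 1.161 rad (66.5°).
Interpolate at f = 0.12 with slerp weights a = sin((1−f)δ)/sin δ ≈ 0.930, b = sin(fδ)/sin δ ≈ 0.151.
p = a·p₁ + b·p₂ ≈ (0.194, 0.443, -0.875); φ = arcsin(p_z) ≈ -61.06°, λ = atan2(p_y, p_x) ≈ 66.34°.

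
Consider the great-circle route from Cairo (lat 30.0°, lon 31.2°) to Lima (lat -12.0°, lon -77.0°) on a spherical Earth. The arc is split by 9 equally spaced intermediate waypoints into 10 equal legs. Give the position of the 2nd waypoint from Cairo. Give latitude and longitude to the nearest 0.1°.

From cos δ = sin φ₁ sin φ₂ + cos φ₁ cos φ₂ cos Δλ, the central angle is δ ≈ 1.948 rad (111.6°).
Interpolate at f = 2/10 with slerp weights a = sin((1−f)δ)/sin δ ≈ 1.076, b = sin(fδ)/sin δ ≈ 0.409.
p = a·p₁ + b·p₂ ≈ (0.887, 0.093, 0.453); φ = arcsin(p_z) ≈ 26.93°, λ = atan2(p_y, p_x) ≈ 5.99°.

≈ lat 26.9°, lon 6.0°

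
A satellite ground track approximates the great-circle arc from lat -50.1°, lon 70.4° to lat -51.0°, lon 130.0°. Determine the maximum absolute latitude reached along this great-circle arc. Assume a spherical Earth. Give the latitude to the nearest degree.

The great circle lies in the plane with unit normal n̂ = (p₁ × p₂)/|p₁ × p₂|.
Here n̂_z ≈ +0.581; the vertex latitude is φ_max = arccos|n̂_z| ≈ 54.5°.
Check via Clairaut: cos φ_max = |cos φ₁| · sin C = cos(50.1°)·sin(115.1°) ≈ 0.581, again giving ≈ 54.5°.

≈ -54°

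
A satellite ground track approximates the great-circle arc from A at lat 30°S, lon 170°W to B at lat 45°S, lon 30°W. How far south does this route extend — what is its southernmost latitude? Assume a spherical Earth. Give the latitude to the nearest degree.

The great circle lies in the plane with unit normal n̂ = (p₁ × p₂)/|p₁ × p₂|.
Here n̂_z ≈ +0.396; the vertex latitude is φ_max = arccos|n̂_z| ≈ 66.7°.
Check via Clairaut: cos φ_max = |cos φ₁| · sin C = cos(30.0°)·sin(152.8°) ≈ 0.396, again giving ≈ 66.7°.

≈ 67°S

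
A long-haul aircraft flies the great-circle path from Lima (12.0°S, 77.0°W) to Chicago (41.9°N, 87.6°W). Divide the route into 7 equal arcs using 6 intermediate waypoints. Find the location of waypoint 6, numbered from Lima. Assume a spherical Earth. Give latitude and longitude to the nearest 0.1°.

Write both endpoints as unit vectors p₁, p₂ with components (cos φ cos λ, cos φ sin λ, sin φ).
The central angle between the endpoints is δ = arccos(p₁·p₂) ≈ 0.956 rad (54.8°).
Interpolate at f = 6/7 with slerp weights a = sin((1−f)δ)/sin δ ≈ 0.167, b = sin(fδ)/sin δ ≈ 0.895.
p = a·p₁ + b·p₂ ≈ (0.065, -0.824, 0.563); φ = arcsin(p_z) ≈ 34.25°, λ = atan2(p_y, p_x) ≈ -85.52°.

≈ (34.2°N, 85.5°W)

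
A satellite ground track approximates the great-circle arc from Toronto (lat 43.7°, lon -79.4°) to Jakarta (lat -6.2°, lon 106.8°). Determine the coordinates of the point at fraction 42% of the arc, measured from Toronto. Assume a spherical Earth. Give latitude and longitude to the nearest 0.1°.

Write both endpoints as unit vectors p₁, p₂ with components (cos φ cos λ, cos φ sin λ, sin φ).
The central angle between the endpoints is δ = arccos(p₁·p₂) ≈ 2.480 rad (142.1°).
Interpolate at f = 0.42 with slerp weights a = sin((1−f)δ)/sin δ ≈ 1.614, b = sin(fδ)/sin δ ≈ 1.405.
p = a·p₁ + b·p₂ ≈ (-0.189, 0.191, 0.963); φ = arcsin(p_z) ≈ 74.41°, λ = atan2(p_y, p_x) ≈ 134.77°.

≈ lat 74.4°, lon 134.8°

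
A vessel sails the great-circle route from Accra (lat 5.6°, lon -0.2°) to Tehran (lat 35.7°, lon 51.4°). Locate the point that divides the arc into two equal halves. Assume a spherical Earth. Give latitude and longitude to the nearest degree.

≈ lat 23°, lon 23°

Write both endpoints as unit vectors p₁, p₂ with components (cos φ cos λ, cos φ sin λ, sin φ).
The central angle between the endpoints is δ = arccos(p₁·p₂) ≈ 0.978 rad (56.0°).
Interpolate at f = 1/2 with slerp weights a = sin((1−f)δ)/sin δ ≈ 0.566, b = sin(fδ)/sin δ ≈ 0.566.
p = a·p₁ + b·p₂ ≈ (0.851, 0.357, 0.386); φ = arcsin(p_z) ≈ 22.69°, λ = atan2(p_y, p_x) ≈ 22.80°.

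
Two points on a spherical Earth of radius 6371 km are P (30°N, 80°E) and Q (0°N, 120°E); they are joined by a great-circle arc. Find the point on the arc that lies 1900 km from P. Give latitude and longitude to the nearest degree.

≈ (20°N, 96°E)

Write both endpoints as unit vectors p₁, p₂ with components (cos φ cos λ, cos φ sin λ, sin φ).
The central angle between the endpoints is δ = arccos(p₁·p₂) ≈ 0.845 rad (48.4°). The total great-circle distance is δ·R ≈ 0.845 × 6371 ≈ 5386 km, so the target fraction is f = 1900/5386 ≈ 0.353.
Interpolate at f ≈ 0.353 with slerp weights a = sin((1−f)δ)/sin δ ≈ 0.695, b = sin(fδ)/sin δ ≈ 0.393.
p = a·p₁ + b·p₂ ≈ (-0.092, 0.933, 0.348); φ = arcsin(p_z) ≈ 20.35°, λ = atan2(p_y, p_x) ≈ 95.62°.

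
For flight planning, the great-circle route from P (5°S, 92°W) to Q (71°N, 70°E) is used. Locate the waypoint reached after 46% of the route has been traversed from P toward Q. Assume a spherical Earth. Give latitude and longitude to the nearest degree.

Write both endpoints as unit vectors p₁, p₂ with components (cos φ cos λ, cos φ sin λ, sin φ).
The central angle between the endpoints is δ = arccos(p₁·p₂) ≈ 1.972 rad (113.0°).
Interpolate at f = 0.46 with slerp weights a = sin((1−f)δ)/sin δ ≈ 0.950, b = sin(fδ)/sin δ ≈ 0.856.
p = a·p₁ + b·p₂ ≈ (0.062, -0.684, 0.726); φ = arcsin(p_z) ≈ 46.59°, λ = atan2(p_y, p_x) ≈ -84.80°.

≈ (47°N, 85°W)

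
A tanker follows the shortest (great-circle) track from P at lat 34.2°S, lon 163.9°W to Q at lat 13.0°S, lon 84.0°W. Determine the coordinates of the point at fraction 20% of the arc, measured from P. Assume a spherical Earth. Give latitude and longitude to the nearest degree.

Write both endpoints as unit vectors p₁, p₂ with components (cos φ cos λ, cos φ sin λ, sin φ).
The central angle between the endpoints is δ = arccos(p₁·p₂) ≈ 1.300 rad (74.5°).
Interpolate at f = 0.20 with slerp weights a = sin((1−f)δ)/sin δ ≈ 0.895, b = sin(fδ)/sin δ ≈ 0.267.
p = a·p₁ + b·p₂ ≈ (-0.684, -0.464, -0.563); φ = arcsin(p_z) ≈ -34.27°, λ = atan2(p_y, p_x) ≈ -145.86°.

≈ lat 34°S, lon 146°W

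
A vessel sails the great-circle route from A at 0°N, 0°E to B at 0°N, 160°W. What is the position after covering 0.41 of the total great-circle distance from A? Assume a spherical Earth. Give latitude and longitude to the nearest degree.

Write both endpoints as unit vectors p₁, p₂ with components (cos φ cos λ, cos φ sin λ, sin φ).
The central angle between the endpoints is δ = arccos(p₁·p₂) ≈ 2.793 rad (160.0°).
Interpolate at f = 0.41 with slerp weights a = sin((1−f)δ)/sin δ ≈ 2.915, b = sin(fδ)/sin δ ≈ 2.663.
p = a·p₁ + b·p₂ ≈ (0.413, -0.911, 0.000); φ = arcsin(p_z) ≈ 0.00°, λ = atan2(p_y, p_x) ≈ -65.60°.

≈ 0°N, 66°W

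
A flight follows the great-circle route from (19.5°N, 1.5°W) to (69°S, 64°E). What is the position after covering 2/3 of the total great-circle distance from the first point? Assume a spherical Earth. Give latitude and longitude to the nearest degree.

≈ (43°S, 23°E)

Convert each endpoint to a unit vector on the sphere (x = cos φ cos λ, y = cos φ sin λ, z = sin φ).
The central angle between the endpoints is δ = arccos(p₁·p₂) ≈ 1.743 rad (99.9°).
Interpolate at f = 2/3 with slerp weights a = sin((1−f)δ)/sin δ ≈ 0.557, b = sin(fδ)/sin δ ≈ 0.931.
p = a·p₁ + b·p₂ ≈ (0.671, 0.286, -0.684); φ = arcsin(p_z) ≈ -43.13°, λ = atan2(p_y, p_x) ≈ 23.09°.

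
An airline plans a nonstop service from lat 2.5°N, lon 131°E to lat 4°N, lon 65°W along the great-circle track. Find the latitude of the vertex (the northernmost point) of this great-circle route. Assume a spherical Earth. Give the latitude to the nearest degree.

≈ 22°N

The great circle lies in the plane with unit normal n̂ = (p₁ × p₂)/|p₁ × p₂|.
Here n̂_z ≈ +0.926; the vertex latitude is φ_max = arccos|n̂_z| ≈ 22.2°.
Check via Clairaut: cos φ_max = |cos φ₁| · sin C = cos(2.5°)·sin(67.9°) ≈ 0.926, again giving ≈ 22.2°.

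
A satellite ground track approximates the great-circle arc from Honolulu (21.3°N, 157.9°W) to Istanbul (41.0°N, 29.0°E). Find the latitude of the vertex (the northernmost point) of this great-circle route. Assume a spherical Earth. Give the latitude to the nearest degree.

The great circle lies in the plane with unit normal n̂ = (p₁ × p₂)/|p₁ × p₂|.
Here n̂_z ≈ -0.095; the vertex latitude is φ_max = arccos|n̂_z| ≈ 84.5°.

≈ 85°N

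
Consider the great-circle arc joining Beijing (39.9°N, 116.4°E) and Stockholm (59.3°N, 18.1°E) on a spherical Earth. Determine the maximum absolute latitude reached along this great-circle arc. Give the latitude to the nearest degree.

The great circle lies in the plane with unit normal n̂ = (p₁ × p₂)/|p₁ × p₂|.
Here n̂_z ≈ -0.446; the vertex latitude is φ_max = arccos|n̂_z| ≈ 63.5°.
Check via Clairaut: cos φ_max = |cos φ₁| · sin C = cos(39.9°)·sin(35.6°) ≈ 0.446, again giving ≈ 63.5°.

≈ 64°N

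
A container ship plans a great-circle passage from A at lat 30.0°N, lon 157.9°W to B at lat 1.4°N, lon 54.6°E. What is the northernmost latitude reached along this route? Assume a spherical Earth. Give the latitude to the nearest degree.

≈ 48°N

The great circle lies in the plane with unit normal n̂ = (p₁ × p₂)/|p₁ × p₂|.
Here n̂_z ≈ -0.668; the vertex latitude is φ_max = arccos|n̂_z| ≈ 48.1°.
Check via Clairaut: cos φ_max = |cos φ₁| · sin C = cos(30.0°)·sin(50.5°) ≈ 0.668, again giving ≈ 48.1°.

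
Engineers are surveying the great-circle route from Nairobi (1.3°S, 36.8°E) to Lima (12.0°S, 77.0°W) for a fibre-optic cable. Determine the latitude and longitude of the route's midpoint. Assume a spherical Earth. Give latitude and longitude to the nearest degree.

≈ (12°S, 19°W)

Write both endpoints as unit vectors p₁, p₂ with components (cos φ cos λ, cos φ sin λ, sin φ).
The central angle between the endpoints is δ = arccos(p₁·p₂) ≈ 1.971 rad (112.9°).
Interpolate at f = 1/2 with slerp weights a = sin((1−f)δ)/sin δ ≈ 0.905, b = sin(fδ)/sin δ ≈ 0.905.
p = a·p₁ + b·p₂ ≈ (0.924, -0.321, -0.209); φ = arcsin(p_z) ≈ -12.05°, λ = atan2(p_y, p_x) ≈ -19.14°.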